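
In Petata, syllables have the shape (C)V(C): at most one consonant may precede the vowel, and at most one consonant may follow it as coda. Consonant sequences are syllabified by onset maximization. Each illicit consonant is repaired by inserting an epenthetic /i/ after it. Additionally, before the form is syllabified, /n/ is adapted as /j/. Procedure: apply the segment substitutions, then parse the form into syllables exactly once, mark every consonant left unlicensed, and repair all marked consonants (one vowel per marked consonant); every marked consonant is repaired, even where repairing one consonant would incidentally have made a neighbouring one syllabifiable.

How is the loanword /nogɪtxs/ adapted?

jogɪtxisi

Substitution: /n/ → /j/, giving /jogɪtxs/.
The consonants /x/, /s/ cannot be parsed into a legal (C)V(C) syllable (at most one coda consonant is licensed; onsets are limited to one consonant).
Inserting the epenthetic vowel yields /x/ → /xi/, /s/ → /si/.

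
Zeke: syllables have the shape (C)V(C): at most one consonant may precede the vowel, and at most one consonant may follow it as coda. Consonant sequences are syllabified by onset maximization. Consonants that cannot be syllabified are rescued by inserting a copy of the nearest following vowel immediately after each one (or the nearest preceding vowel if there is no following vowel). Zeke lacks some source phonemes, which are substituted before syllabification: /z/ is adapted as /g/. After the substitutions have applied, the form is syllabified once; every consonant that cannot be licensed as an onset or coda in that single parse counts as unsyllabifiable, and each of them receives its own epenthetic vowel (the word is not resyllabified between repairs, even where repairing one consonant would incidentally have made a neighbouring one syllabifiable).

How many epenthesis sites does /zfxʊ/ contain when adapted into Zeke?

2

After substitution the input is /gfxʊ/.
The unsyllabifiable consonants are /g/, /f/; each receives one epenthetic vowel.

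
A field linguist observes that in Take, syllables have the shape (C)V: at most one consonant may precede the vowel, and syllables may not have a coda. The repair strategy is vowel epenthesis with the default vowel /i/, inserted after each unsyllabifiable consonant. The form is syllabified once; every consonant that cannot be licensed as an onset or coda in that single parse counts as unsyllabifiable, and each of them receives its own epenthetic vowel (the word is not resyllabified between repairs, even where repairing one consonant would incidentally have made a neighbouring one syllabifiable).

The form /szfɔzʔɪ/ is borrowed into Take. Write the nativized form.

sizifɔziʔɪ

Under (C)V, the unsyllabifiable consonants are /s/, /z/, /z/ (no codas are permitted; onsets are limited to one consonant).
Epenthesis after each stranded consonant: /s/ → /si/, /z/ → /zi/, /z/ → /zi/.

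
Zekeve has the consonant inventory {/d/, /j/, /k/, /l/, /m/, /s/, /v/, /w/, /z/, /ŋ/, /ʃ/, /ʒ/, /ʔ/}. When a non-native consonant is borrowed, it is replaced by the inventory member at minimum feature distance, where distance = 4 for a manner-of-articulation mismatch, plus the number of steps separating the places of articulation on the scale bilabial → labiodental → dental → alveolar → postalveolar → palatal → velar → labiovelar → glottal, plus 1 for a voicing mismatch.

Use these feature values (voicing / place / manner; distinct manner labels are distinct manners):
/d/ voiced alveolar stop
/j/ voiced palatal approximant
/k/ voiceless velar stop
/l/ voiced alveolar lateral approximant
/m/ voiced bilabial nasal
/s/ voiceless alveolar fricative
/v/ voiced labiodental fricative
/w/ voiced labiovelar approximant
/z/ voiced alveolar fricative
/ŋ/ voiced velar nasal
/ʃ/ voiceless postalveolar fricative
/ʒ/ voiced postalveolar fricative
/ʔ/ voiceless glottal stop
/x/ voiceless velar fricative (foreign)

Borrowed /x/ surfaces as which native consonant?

ʃ

/ʃ/ is closest: same manner (fricative), place distance 2 (velar→postalveolar), same voicing; total 2. Next closest is /s/ at distance 3.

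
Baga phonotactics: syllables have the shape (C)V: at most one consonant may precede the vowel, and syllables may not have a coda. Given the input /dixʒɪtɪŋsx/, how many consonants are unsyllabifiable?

4

The consonants /x/, /ŋ/, /s/, /x/ cannot be parsed into a legal (C)V syllable (no codas are permitted; onsets are limited to one consonant).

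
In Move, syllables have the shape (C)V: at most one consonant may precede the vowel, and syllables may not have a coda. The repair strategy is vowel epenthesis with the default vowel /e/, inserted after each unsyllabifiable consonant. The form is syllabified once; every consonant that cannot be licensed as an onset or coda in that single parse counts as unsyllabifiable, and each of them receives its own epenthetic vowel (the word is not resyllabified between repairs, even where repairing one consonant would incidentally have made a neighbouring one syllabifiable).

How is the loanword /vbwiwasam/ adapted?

vebewiwasame

The consonants /v/, /b/, /m/ cannot be parsed into a legal (C)V syllable (no codas are permitted; onsets are limited to one consonant).
Each unlicensed consonant becomes the onset of a new syllable: /v/ → /ve/, /b/ → /be/, /m/ → /me/.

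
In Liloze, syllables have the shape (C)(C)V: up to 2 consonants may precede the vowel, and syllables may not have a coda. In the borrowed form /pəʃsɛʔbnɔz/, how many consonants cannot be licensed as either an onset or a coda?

2

Syllabifying with onset maximization leaves /ʔ/, /z/ stranded (no codas are permitted; onsets may contain at most 2 consonants).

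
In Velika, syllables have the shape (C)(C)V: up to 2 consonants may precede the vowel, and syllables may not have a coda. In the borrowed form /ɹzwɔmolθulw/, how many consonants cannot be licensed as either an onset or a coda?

3

The consonants /ɹ/, /l/, /w/ cannot be parsed into a legal (C)(C)V syllable (no codas are permitted; onsets may contain at most 2 consonants).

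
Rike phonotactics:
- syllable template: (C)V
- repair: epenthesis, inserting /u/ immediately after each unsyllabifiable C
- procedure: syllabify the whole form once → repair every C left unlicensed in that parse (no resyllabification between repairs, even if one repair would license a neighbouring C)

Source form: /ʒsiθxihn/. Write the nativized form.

ʒusiθuxihunu

Under (C)V, the unsyllabifiable consonants are /ʒ/, /θ/, /h/, /n/ (no codas are permitted; onsets are limited to one consonant).
Each unlicensed consonant becomes the onset of a new syllable: /ʒ/ → /ʒu/, /θ/ → /θu/, /h/ → /hu/, /n/ → /nu/.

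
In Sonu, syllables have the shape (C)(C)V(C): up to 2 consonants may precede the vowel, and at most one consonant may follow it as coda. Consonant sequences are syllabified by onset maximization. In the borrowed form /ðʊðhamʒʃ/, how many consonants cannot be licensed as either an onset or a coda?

2

Syllabifying with onset maximization leaves /ʒ/, /ʃ/ stranded (at most one coda consonant is licensed; onsets may contain at most 2 consonants).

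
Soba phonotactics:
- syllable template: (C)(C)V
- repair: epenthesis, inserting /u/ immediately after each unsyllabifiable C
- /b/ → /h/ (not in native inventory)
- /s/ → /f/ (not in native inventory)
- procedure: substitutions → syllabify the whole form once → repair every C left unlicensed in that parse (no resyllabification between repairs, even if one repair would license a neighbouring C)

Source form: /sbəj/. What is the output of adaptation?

Substitution: /s/ → /f/, /b/ → /h/, giving /fhəj/.
The consonants /j/ cannot be parsed into a legal (C)(C)V syllable (no codas are permitted; onsets may contain at most 2 consonants).
Epenthesis after each stranded consonant: /j/ → /ju/.

fhəju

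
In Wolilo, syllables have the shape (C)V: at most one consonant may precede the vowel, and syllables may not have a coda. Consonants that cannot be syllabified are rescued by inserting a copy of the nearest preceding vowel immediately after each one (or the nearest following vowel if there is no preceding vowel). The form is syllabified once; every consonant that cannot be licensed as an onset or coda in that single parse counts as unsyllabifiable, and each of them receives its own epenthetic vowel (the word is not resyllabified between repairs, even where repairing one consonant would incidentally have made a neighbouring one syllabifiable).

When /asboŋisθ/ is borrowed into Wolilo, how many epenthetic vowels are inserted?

The unsyllabifiable consonants are /s/, /s/, /θ/; each receives one epenthetic vowel.

3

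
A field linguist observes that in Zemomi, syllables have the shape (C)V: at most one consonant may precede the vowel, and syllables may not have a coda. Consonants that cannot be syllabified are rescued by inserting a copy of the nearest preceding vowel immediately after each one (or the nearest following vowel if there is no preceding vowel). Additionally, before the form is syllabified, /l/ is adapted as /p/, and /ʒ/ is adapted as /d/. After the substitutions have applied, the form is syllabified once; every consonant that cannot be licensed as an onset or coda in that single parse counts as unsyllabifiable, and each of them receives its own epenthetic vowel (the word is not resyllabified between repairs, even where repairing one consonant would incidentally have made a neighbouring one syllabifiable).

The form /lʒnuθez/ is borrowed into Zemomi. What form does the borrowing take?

pudunuθeze

Substitution: /l/ → /p/, /ʒ/ → /d/, giving /pdnuθez/.
Under (C)V, the unsyllabifiable consonants are /p/, /d/, /z/ (no codas are permitted; onsets are limited to one consonant).
Each unlicensed consonant becomes the onset of a new syllable: /p/ → /pu/, /d/ → /du/, /z/ → /ze/.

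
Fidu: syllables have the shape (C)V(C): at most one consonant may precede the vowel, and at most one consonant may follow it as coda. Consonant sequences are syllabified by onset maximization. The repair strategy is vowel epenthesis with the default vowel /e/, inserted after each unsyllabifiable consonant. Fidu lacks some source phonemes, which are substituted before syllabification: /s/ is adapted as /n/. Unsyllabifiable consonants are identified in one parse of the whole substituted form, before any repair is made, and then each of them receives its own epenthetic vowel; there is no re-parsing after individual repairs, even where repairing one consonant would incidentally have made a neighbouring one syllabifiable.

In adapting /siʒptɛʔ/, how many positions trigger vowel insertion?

1

After substitution the input is /niʒptɛʔ/.
The unsyllabifiable consonants are /p/; each receives one epenthetic vowel.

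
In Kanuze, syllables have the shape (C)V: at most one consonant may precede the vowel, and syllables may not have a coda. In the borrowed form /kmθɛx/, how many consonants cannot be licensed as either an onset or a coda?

Syllabifying with onset maximization leaves /k/, /m/, /x/ stranded (no codas are permitted; onsets are limited to one consonant).

3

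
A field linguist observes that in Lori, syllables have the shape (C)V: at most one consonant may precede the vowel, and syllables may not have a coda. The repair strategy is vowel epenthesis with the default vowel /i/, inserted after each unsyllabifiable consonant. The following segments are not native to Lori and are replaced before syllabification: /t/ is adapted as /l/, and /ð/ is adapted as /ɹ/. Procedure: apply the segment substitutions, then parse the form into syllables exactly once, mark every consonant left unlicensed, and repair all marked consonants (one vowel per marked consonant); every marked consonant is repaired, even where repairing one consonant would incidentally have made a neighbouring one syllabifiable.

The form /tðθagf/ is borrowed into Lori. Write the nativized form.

Substitution: /t/ → /l/, /ð/ → /ɹ/, giving /lɹθagf/.
Syllabifying with onset maximization leaves /l/, /ɹ/, /g/, /f/ stranded (no codas are permitted; onsets are limited to one consonant).
Inserting the epenthetic vowel yields /l/ → /li/, /ɹ/ → /ɹi/, /g/ → /gi/, /f/ → /fi/.

liɹiθagifi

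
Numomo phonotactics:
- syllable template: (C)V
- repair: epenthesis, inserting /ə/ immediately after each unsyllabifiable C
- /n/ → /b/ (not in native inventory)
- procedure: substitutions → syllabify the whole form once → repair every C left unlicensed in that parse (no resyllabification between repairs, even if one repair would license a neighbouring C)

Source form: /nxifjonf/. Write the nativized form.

Substitution: /n/ → /b/, giving /bxifjobf/.
Under (C)V, the unsyllabifiable consonants are /b/, /f/, /b/, /f/ (no codas are permitted; onsets are limited to one consonant).
Epenthesis after each stranded consonant: /b/ → /bə/, /f/ → /fə/, /b/ → /bə/, /f/ → /fə/.

bəxifəjobəfə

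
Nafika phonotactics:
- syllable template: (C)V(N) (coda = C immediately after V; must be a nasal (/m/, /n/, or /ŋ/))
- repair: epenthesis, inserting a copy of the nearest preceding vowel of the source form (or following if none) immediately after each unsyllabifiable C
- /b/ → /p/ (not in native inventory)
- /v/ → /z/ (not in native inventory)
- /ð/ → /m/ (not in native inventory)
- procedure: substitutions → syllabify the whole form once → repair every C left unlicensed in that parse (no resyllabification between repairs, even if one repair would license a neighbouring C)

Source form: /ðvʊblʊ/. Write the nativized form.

Substitution: /ð/ → /m/, /v/ → /z/, /b/ → /p/, giving /mzʊplʊ/.
Under (C)V(N), the unsyllabifiable consonants are /m/, /p/ (only a nasal (/m/, /n/, or /ŋ/) is licensed in coda position; onsets are limited to one consonant).
Inserting the epenthetic vowel yields /m/ → /mʊ/, /p/ → /pʊ/.

mʊzʊpʊlʊ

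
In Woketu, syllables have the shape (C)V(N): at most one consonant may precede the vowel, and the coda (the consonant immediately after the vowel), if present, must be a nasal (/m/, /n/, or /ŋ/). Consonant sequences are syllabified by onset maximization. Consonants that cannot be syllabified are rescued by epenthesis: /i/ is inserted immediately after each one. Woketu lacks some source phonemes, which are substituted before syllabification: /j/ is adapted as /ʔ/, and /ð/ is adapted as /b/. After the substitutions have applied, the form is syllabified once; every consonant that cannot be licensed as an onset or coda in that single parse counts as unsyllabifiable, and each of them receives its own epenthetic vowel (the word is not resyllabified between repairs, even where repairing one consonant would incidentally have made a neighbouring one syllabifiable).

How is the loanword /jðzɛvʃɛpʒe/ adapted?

ʔibizɛviʃɛpiʒe

Substitution: /j/ → /ʔ/, /ð/ → /b/, giving /ʔbzɛvʃɛpʒe/.
The consonants /ʔ/, /b/, /v/, /p/ cannot be parsed into a legal (C)V(N) syllable (only a nasal (/m/, /n/, or /ŋ/) is licensed in coda position; onsets are limited to one consonant).
Each unlicensed consonant becomes the onset of a new syllable: /ʔ/ → /ʔi/, /b/ → /bi/, /v/ → /vi/, /p/ → /pi/.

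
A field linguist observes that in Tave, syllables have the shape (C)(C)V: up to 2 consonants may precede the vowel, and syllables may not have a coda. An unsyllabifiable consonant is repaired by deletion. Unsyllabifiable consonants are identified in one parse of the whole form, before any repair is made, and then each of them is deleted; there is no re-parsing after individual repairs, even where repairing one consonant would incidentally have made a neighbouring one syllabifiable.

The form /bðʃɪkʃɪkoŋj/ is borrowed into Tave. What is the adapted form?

ðʃɪkʃɪko

Under (C)(C)V, the unsyllabifiable consonants are /b/, /ŋ/, /j/ (no codas are permitted; onsets may contain at most 2 consonants).
Each unlicensed consonant is deleted: /b/, /ŋ/, /j/.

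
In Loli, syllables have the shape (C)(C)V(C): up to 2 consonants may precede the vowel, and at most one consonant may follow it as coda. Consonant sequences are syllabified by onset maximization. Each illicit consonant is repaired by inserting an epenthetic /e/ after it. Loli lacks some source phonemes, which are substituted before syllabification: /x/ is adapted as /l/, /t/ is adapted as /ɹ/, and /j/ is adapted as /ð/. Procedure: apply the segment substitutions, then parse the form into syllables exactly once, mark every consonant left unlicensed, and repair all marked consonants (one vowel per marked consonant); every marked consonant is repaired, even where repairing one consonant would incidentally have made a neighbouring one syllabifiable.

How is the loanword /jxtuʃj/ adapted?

Substitution: /j/ → /ð/, /x/ → /l/, /t/ → /ɹ/, giving /ðlɹuʃð/.
Syllabifying with onset maximization leaves /ð/, /ð/ stranded (at most one coda consonant is licensed; onsets may contain at most 2 consonants).
Epenthesis after each stranded consonant: /ð/ → /ðe/, /ð/ → /ðe/.

ðelɹuʃðe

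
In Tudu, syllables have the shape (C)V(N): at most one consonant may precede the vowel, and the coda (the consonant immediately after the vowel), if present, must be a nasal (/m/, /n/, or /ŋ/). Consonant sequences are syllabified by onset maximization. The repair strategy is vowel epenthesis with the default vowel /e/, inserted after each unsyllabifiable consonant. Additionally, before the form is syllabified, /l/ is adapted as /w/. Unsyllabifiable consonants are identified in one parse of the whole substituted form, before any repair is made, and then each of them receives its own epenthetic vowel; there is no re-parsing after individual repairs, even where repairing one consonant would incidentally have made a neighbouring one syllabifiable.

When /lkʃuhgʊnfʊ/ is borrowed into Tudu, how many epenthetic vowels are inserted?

After substitution the input is /wkʃuhgʊnfʊ/.
The unsyllabifiable consonants are /w/, /k/, /h/; each receives one epenthetic vowel.

3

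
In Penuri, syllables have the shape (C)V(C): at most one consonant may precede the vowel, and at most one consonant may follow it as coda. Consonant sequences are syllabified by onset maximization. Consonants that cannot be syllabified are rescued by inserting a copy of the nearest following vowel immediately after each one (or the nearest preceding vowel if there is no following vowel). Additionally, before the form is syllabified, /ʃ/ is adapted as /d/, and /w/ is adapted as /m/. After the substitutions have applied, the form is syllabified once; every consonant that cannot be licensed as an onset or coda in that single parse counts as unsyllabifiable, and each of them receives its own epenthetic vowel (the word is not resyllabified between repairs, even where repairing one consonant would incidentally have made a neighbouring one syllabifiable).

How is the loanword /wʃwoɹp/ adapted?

modomoɹpo

Substitution: /w/ → /m/, /ʃ/ → /d/, giving /mdmoɹp/.
Under (C)V(C), the unsyllabifiable consonants are /m/, /d/, /p/ (at most one coda consonant is licensed; onsets are limited to one consonant).
Each unlicensed consonant becomes the onset of a new syllable: /m/ → /mo/, /d/ → /do/, /p/ → /po/.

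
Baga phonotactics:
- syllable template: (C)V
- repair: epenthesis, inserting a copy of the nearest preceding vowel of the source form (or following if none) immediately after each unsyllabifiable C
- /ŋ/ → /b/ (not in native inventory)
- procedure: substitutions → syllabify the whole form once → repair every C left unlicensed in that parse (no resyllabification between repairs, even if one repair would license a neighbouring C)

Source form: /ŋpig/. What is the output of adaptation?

bipigi

Substitution: /ŋ/ → /b/, giving /bpig/.
The consonants /b/, /g/ cannot be parsed into a legal (C)V syllable (no codas are permitted; onsets are limited to one consonant).
Epenthesis after each stranded consonant: /b/ → /bi/, /g/ → /gi/.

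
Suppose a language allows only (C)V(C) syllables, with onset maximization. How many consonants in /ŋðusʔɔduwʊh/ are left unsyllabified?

Syllabifying with onset maximization leaves /ŋ/ stranded (at most one coda consonant is licensed; onsets are limited to one consonant).

1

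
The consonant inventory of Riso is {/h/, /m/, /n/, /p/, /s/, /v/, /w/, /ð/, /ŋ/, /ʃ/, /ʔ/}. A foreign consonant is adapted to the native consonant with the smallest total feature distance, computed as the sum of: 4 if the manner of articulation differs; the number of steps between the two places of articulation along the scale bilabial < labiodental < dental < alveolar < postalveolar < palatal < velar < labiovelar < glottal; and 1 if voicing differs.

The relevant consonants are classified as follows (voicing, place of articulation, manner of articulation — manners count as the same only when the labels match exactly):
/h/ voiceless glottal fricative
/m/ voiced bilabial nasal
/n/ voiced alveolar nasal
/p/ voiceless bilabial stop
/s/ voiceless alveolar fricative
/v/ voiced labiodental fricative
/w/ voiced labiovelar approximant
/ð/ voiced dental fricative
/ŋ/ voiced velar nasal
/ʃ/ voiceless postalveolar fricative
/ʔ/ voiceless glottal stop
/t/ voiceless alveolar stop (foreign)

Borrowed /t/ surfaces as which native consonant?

p

/p/ is closest: same manner (stop), place distance 3 (alveolar→bilabial), same voicing; total 3. Next closest is /s/ at distance 4.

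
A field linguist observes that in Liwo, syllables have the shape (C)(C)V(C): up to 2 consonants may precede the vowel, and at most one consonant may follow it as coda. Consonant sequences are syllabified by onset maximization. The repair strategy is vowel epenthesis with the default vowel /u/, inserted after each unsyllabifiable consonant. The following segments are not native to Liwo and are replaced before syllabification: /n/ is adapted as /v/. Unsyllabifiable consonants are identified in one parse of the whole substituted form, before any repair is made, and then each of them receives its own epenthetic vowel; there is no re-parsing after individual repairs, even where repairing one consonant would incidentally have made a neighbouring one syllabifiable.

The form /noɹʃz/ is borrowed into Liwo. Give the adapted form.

voɹʃuzu

Substitution: /n/ → /v/, giving /voɹʃz/.
Under (C)(C)V(C), the unsyllabifiable consonants are /ʃ/, /z/ (at most one coda consonant is licensed; onsets may contain at most 2 consonants).
Each unlicensed consonant becomes the onset of a new syllable: /ʃ/ → /ʃu/, /z/ → /zu/.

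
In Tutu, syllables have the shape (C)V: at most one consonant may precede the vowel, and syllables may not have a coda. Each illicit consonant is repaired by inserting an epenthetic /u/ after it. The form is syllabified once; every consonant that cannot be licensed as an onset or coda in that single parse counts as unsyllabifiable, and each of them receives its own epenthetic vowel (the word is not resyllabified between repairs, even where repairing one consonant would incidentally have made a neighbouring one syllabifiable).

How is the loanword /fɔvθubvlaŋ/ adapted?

Syllabifying with onset maximization leaves /v/, /b/, /v/, /ŋ/ stranded (no codas are permitted; onsets are limited to one consonant).
Epenthesis after each stranded consonant: /v/ → /vu/, /b/ → /bu/, /v/ → /vu/, /ŋ/ → /ŋu/.

fɔvuθubuvulaŋu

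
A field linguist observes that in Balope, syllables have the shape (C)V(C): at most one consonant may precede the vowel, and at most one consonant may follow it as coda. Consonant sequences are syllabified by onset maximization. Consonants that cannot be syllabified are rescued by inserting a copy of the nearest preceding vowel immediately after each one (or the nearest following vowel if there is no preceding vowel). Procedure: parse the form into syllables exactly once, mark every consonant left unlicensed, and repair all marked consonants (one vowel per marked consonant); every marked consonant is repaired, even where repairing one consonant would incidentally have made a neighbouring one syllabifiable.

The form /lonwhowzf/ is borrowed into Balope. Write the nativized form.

Under (C)V(C), the unsyllabifiable consonants are /w/, /z/, /f/ (at most one coda consonant is licensed; onsets are limited to one consonant).
Each unlicensed consonant becomes the onset of a new syllable: /w/ → /wo/, /z/ → /zo/, /f/ → /fo/.

lonwohowzofo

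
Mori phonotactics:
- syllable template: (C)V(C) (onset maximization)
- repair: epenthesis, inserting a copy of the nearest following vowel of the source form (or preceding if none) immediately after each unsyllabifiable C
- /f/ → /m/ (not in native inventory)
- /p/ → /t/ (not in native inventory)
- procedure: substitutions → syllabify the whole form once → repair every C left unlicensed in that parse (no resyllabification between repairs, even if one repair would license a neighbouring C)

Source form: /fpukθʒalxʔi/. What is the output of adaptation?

mutukθaʒalxiʔi

Substitution: /f/ → /m/, /p/ → /t/, giving /mtukθʒalxʔi/.
Under (C)V(C), the unsyllabifiable consonants are /m/, /θ/, /x/ (at most one coda consonant is licensed; onsets are limited to one consonant).
Each unlicensed consonant becomes the onset of a new syllable: /m/ → /mu/, /θ/ → /θa/, /x/ → /xi/.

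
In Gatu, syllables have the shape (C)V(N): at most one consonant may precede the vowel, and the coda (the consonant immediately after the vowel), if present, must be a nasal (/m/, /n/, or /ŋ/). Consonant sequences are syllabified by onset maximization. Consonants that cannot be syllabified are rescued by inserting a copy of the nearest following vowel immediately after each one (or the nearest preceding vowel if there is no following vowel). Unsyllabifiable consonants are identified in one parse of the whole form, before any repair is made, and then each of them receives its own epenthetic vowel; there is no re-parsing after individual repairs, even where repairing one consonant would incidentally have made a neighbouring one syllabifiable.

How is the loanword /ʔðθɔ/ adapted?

Under (C)V(N), the unsyllabifiable consonants are /ʔ/, /ð/ (only a nasal (/m/, /n/, or /ŋ/) is licensed in coda position; onsets are limited to one consonant).
Each unlicensed consonant becomes the onset of a new syllable: /ʔ/ → /ʔɔ/, /ð/ → /ðɔ/.

ʔɔðɔθɔ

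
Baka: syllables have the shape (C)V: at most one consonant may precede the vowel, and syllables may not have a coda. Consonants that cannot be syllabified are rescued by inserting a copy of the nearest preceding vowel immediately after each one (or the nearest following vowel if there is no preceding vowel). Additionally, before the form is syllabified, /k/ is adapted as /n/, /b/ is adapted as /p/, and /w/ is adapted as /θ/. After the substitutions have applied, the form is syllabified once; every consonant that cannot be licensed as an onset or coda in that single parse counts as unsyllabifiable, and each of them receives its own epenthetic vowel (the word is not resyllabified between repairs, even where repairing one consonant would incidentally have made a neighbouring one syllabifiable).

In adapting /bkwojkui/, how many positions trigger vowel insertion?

After substitution the input is /pnθojnui/.
The unsyllabifiable consonants are /p/, /n/, /j/; each receives one epenthetic vowel.

3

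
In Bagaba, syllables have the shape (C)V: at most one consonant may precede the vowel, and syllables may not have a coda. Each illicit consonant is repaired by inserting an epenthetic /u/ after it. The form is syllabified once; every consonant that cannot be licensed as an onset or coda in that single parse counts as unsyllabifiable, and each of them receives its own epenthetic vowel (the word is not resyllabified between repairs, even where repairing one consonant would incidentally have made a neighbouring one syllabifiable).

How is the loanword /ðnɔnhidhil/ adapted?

ðunɔnuhiduhilu

The consonants /ð/, /n/, /d/, /l/ cannot be parsed into a legal (C)V syllable (no codas are permitted; onsets are limited to one consonant).
Epenthesis after each stranded consonant: /ð/ → /ðu/, /n/ → /nu/, /d/ → /du/, /l/ → /lu/.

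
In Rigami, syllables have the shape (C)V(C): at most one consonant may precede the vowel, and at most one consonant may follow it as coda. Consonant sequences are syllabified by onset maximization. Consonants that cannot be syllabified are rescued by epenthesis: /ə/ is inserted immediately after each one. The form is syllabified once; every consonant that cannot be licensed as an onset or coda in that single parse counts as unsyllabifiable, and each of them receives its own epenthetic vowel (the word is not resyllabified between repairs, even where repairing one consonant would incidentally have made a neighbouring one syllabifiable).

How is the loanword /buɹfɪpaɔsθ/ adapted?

Under (C)V(C), the unsyllabifiable consonants are /θ/ (at most one coda consonant is licensed; onsets are limited to one consonant).
Epenthesis after each stranded consonant: /θ/ → /θə/.

buɹfɪpaɔsθə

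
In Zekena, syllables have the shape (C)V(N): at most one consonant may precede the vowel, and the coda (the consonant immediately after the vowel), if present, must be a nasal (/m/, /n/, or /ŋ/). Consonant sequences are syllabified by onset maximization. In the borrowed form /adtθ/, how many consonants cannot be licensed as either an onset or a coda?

3

Syllabifying with onset maximization leaves /d/, /t/, /θ/ stranded (only a nasal (/m/, /n/, or /ŋ/) is licensed in coda position; onsets are limited to one consonant).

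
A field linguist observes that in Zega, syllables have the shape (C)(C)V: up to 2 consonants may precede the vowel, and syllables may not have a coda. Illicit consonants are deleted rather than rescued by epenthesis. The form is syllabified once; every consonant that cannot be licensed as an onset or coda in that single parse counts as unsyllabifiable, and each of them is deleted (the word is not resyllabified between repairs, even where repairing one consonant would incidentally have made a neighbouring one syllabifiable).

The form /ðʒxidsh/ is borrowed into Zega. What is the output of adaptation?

Under (C)(C)V, the unsyllabifiable consonants are /ð/, /d/, /s/, /h/ (no codas are permitted; onsets may contain at most 2 consonants).
Deletion applies to /ð/, /d/, /s/, /h/.

ʒxi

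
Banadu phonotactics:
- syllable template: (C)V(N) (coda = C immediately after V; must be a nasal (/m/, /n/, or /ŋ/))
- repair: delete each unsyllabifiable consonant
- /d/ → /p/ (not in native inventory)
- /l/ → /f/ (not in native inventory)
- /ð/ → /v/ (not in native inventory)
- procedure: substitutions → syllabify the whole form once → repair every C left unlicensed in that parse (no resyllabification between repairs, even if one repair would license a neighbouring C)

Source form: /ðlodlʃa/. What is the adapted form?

Substitution: /ð/ → /v/, /l/ → /f/, /d/ → /p/, giving /vfopfʃa/.
Syllabifying with onset maximization leaves /v/, /p/, /f/ stranded (only a nasal (/m/, /n/, or /ŋ/) is licensed in coda position; onsets are limited to one consonant).
Deletion applies to /v/, /p/, /f/.

foʃa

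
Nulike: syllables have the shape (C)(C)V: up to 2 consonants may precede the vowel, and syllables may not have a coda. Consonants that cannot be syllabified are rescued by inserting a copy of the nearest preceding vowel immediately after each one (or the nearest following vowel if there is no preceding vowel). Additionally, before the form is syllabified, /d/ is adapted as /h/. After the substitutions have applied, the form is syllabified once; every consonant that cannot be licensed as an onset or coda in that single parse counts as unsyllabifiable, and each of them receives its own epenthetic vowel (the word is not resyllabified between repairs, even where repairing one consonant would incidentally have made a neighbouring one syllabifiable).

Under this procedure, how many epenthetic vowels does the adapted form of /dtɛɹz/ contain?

After substitution the input is /htɛɹz/.
The unsyllabifiable consonants are /ɹ/, /z/; each receives one epenthetic vowel.

2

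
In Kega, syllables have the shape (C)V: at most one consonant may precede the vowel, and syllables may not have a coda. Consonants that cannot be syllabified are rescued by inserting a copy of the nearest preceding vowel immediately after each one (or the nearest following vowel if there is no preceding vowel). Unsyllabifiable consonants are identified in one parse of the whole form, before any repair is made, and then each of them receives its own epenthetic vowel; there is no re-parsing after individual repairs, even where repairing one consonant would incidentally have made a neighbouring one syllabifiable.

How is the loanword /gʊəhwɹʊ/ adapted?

gʊəhəwəɹʊ

Under (C)V, the unsyllabifiable consonants are /h/, /w/ (no codas are permitted; onsets are limited to one consonant).
Epenthesis after each stranded consonant: /h/ → /hə/, /w/ → /wə/.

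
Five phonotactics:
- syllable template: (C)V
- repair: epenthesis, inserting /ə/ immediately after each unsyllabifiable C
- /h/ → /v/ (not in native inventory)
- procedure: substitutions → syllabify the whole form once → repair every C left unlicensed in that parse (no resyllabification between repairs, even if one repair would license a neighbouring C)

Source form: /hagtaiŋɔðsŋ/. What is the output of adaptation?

Substitution: /h/ → /v/, giving /vagtaiŋɔðsŋ/.
Under (C)V, the unsyllabifiable consonants are /g/, /ð/, /s/, /ŋ/ (no codas are permitted; onsets are limited to one consonant).
Each unlicensed consonant becomes the onset of a new syllable: /g/ → /gə/, /ð/ → /ðə/, /s/ → /sə/, /ŋ/ → /ŋə/.

vagətaiŋɔðəsəŋə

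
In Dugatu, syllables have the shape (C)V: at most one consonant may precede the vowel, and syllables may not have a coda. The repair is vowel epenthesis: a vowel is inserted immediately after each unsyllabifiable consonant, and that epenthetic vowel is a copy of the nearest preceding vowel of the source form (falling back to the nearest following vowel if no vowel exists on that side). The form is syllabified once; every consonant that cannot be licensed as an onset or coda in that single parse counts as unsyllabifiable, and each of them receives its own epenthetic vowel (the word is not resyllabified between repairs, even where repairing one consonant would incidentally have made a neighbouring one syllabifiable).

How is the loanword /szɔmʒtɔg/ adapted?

sɔzɔmɔʒɔtɔgɔ

Syllabifying with onset maximization leaves /s/, /m/, /ʒ/, /g/ stranded (no codas are permitted; onsets are limited to one consonant).
Inserting the epenthetic vowel yields /s/ → /sɔ/, /m/ → /mɔ/, /ʒ/ → /ʒɔ/, /g/ → /gɔ/.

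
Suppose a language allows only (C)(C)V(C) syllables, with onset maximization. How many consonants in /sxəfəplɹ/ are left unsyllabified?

The consonants /l/, /ɹ/ cannot be parsed into a legal (C)(C)V(C) syllable (at most one coda consonant is licensed; onsets may contain at most 2 consonants).

2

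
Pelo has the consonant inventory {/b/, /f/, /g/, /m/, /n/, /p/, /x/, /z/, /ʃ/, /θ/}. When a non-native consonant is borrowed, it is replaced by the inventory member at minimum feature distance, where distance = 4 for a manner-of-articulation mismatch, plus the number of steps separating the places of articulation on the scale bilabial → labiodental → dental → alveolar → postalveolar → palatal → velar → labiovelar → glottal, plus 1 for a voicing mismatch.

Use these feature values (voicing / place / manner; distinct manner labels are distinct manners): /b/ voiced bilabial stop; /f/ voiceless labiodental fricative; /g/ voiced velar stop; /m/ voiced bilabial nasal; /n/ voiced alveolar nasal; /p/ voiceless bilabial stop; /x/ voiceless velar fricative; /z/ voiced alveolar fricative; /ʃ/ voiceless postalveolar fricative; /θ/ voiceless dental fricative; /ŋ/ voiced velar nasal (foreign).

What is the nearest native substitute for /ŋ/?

/n/ is closest: same manner (nasal), place distance 3 (velar→alveolar), same voicing; total 3. Next closest is /g/ at distance 4.

n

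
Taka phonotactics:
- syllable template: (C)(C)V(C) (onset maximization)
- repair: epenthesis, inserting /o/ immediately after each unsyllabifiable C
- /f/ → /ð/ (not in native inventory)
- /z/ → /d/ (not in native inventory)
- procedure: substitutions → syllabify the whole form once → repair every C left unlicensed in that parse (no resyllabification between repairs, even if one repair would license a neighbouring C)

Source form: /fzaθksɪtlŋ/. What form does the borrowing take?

Substitution: /f/ → /ð/, /z/ → /d/, giving /ðdaθksɪtlŋ/.
Syllabifying with onset maximization leaves /l/, /ŋ/ stranded (at most one coda consonant is licensed; onsets may contain at most 2 consonants).
Inserting the epenthetic vowel yields /l/ → /lo/, /ŋ/ → /ŋo/.

ðdaθksɪtloŋo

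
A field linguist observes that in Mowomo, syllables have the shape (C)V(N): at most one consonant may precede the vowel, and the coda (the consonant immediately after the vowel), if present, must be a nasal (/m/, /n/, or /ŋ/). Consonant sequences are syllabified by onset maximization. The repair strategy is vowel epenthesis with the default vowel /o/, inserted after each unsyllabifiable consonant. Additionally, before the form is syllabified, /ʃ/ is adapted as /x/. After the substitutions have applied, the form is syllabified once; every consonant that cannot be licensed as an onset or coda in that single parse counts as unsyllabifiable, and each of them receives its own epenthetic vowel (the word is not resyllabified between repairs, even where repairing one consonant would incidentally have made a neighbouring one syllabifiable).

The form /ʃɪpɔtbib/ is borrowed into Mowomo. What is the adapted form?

Substitution: /ʃ/ → /x/, giving /xɪpɔtbib/.
The consonants /t/, /b/ cannot be parsed into a legal (C)V(N) syllable (only a nasal (/m/, /n/, or /ŋ/) is licensed in coda position; onsets are limited to one consonant).
Each unlicensed consonant becomes the onset of a new syllable: /t/ → /to/, /b/ → /bo/.

xɪpɔtobibo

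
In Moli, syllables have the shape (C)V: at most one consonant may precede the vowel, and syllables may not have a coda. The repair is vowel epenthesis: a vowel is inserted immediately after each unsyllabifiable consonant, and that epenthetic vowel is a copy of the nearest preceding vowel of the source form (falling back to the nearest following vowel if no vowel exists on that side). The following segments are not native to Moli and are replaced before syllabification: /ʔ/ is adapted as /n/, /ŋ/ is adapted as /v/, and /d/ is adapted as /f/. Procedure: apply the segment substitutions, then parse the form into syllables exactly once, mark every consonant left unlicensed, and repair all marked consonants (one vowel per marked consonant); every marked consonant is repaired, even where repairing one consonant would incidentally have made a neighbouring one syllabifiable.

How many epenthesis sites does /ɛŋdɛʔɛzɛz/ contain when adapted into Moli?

2

After substitution the input is /ɛvfɛnɛzɛz/.
The unsyllabifiable consonants are /v/, /z/; each receives one epenthetic vowel.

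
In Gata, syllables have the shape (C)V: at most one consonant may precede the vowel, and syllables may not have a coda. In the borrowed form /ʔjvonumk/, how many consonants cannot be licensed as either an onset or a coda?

Syllabifying with onset maximization leaves /ʔ/, /j/, /m/, /k/ stranded (no codas are permitted; onsets are limited to one consonant).

4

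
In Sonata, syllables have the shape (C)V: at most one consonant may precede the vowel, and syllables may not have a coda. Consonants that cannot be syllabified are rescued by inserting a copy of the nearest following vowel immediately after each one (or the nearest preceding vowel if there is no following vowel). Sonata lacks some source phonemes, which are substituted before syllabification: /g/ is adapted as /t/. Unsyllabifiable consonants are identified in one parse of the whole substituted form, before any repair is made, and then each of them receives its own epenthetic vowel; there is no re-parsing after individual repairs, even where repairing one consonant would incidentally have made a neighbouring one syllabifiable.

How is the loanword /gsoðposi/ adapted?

Substitution: /g/ → /t/, giving /tsoðposi/.
Under (C)V, the unsyllabifiable consonants are /t/, /ð/ (no codas are permitted; onsets are limited to one consonant).
Inserting the epenthetic vowel yields /t/ → /to/, /ð/ → /ðo/.

tosoðoposi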